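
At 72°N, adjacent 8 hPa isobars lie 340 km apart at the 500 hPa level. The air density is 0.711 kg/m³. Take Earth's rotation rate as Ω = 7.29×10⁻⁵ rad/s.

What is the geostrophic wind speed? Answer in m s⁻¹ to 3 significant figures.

23.9 m s⁻¹

Coriolis parameter at 72°N:
f = 2Ω sin φ = 2 × 7.29×10⁻⁵ × sin 72° = 1.39×10⁻⁴ s⁻¹
Pressure gradient: |∂P/∂n| = 800 Pa / 340000 m = 2.35×10⁻³ Pa/m
Geostrophic balance (pressure-gradient force = Coriolis force):
V_g = (1/(fρ)) |∂P/∂n| = 2.35×10⁻³ / (1.39×10⁻⁴ × 0.711) = 23.9 m/s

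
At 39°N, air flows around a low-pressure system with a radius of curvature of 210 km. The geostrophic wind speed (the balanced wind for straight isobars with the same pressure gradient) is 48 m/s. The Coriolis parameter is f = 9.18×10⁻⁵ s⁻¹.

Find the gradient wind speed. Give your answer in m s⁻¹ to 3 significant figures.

22.3 m s⁻¹

Around a low, centrifugal force acts outward with Coriolis, so pressure-gradient force balances both:
(1/ρ)|∂P/∂n| = fV + V²/R  →  V² + fR·V − fR·V_g = 0
With fR = 9.18×10⁻⁵ × 210×10³ m = 19.3 m/s:
V = [−fR + √((fR)² + 4 fR V_g)]/2 = [−19.3 + √(19.3² + 4×19.3×48)]/2 = 22.3 m/s
Subgeostrophic (V < V_g = 48 m/s), as expected around a low.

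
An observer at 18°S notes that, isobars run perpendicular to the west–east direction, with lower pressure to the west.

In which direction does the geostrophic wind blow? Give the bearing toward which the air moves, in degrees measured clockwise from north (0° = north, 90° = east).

180°

The pressure-gradient force points toward the west (bearing 270°).
Geostrophic balance: in the Southern Hemisphere the Coriolis force deflects motion to the left, so the geostrophic wind blows 90° to the left of the pressure-gradient force (low pressure on the right).
Rotating 270° by 90° counterclockwise gives 180° — the wind blows toward the south.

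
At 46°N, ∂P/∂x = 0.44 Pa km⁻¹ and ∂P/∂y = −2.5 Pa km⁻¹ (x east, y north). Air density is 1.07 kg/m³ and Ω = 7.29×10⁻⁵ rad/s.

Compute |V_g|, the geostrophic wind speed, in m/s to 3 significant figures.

Coriolis parameter at 46°N:
f = 2Ω sin φ = 2 × 7.29×10⁻⁵ × sin 46° = 1.05×10⁻⁴ s⁻¹
Component geostrophic relations (x east, y north):
u_g = −(1/(fρ)) ∂P/∂y,  v_g = (1/(fρ)) ∂P/∂x
u_g = −(−2.5×10⁻³)/(1.05×10⁻⁴ × 1.07) = 22.3 m/s;  v_g = (0.44×10⁻³)/(1.05×10⁻⁴ × 1.07) = 3.92 m/s
|V_g| = √(u_g² + v_g²) = 22.6 m/s

22.6 m/s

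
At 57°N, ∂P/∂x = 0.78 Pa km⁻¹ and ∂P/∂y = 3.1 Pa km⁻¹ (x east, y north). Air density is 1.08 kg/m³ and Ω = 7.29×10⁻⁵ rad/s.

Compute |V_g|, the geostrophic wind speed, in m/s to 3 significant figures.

Coriolis parameter at 57°N:
f = 2Ω sin φ = 2 × 7.29×10⁻⁵ × sin 57° = 1.22×10⁻⁴ s⁻¹
Component geostrophic relations (x east, y north):
u_g = −(1/(fρ)) ∂P/∂y,  v_g = (1/(fρ)) ∂P/∂x
u_g = −(3.1×10⁻³)/(1.22×10⁻⁴ × 1.08) = −23.5 m/s;  v_g = (0.78×10⁻³)/(1.22×10⁻⁴ × 1.08) = 5.91 m/s
|V_g| = √(u_g² + v_g²) = 24.2 m/s

24.2 m/s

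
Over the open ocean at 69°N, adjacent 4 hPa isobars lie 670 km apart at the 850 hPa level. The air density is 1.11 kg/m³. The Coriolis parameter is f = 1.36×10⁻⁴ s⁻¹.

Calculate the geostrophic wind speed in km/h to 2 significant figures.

Pressure gradient: |∂P/∂n| = 400 Pa / 670000 m = 5.97×10⁻⁴ Pa/m
Geostrophic balance (pressure-gradient force = Coriolis force):
V_g = (1/(fρ)) |∂P/∂n| = 5.97×10⁻⁴ / (1.36×10⁻⁴ × 1.11) = 3.95 m/s
Converting: 3.95 m/s × 3.6 = 14 km/h

14 km/h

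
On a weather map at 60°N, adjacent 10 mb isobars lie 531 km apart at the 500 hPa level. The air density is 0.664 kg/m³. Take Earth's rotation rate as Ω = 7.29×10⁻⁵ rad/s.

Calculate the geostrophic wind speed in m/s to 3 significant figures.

Coriolis parameter at 60°N:
f = 2Ω sin φ = 2 × 7.29×10⁻⁵ × sin 60° = 1.26×10⁻⁴ s⁻¹
Pressure gradient: |∂P/∂n| = 1000 Pa / 531000 m = 1.88×10⁻³ Pa/m
Geostrophic balance (pressure-gradient force = Coriolis force):
V_g = (1/(fρ)) |∂P/∂n| = 1.88×10⁻³ / (1.26×10⁻⁴ × 0.664) = 22.5 m/s

22.5 m/s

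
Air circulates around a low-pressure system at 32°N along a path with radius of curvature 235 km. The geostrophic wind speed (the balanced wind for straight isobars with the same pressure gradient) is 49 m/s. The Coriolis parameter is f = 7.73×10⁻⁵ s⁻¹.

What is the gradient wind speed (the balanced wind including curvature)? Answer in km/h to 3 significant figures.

79.6 km/h

Around a low, centrifugal force acts outward with Coriolis, so pressure-gradient force balances both:
(1/ρ)|∂P/∂n| = fV + V²/R  →  V² + fR·V − fR·V_g = 0
With fR = 7.73×10⁻⁵ × 235×10³ m = 18.2 m/s:
V = [−fR + √((fR)² + 4 fR V_g)]/2 = [−18.2 + √(18.2² + 4×18.2×49)]/2 = 22.1 m/s
Subgeostrophic (V < V_g = 49 m/s), as expected around a low.
Converting: 22.1 m/s × 3.6 = 79.6 km/h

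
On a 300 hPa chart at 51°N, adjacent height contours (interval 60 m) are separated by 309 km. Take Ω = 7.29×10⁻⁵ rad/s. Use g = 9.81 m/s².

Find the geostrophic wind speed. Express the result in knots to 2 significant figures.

Coriolis parameter at 51°N:
f = 2Ω sin φ = 2 × 7.29×10⁻⁵ × sin 51° = 1.13×10⁻⁴ s⁻¹
Height gradient: |∂Z/∂n| = 60 m / 309000 m = 1.94×10⁻⁴
On a pressure surface, geostrophic balance gives V_g = (g/f)|∂Z/∂n|:
V_g = 9.81 × 1.94×10⁻⁴ / 1.13×10⁻⁴ = 16.8 m/s
Converting: 16.8 m/s × 1.944 = 33 knots

33 knots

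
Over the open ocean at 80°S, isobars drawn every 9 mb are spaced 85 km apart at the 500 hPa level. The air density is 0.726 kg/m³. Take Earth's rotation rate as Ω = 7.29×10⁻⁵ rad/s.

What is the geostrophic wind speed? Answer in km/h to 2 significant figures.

Coriolis parameter at 80°S:
f = 2Ω sin φ = 2 × 7.29×10⁻⁵ × sin 80° = 1.44×10⁻⁴ s⁻¹
Pressure gradient: |∂P/∂n| = 900 Pa / 85000 m = 1.06×10⁻² Pa/m
Geostrophic balance (pressure-gradient force = Coriolis force):
V_g = (1/(fρ)) |∂P/∂n| = 1.06×10⁻² / (1.44×10⁻⁴ × 0.726) = 102 m/s
Converting: 102 m/s × 3.6 = 370 km/h

370 km/h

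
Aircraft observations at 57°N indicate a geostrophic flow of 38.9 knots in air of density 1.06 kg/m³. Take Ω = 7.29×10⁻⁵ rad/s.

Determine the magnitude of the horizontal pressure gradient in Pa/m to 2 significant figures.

2.6×10⁻³ Pa/m

Coriolis parameter at 57°N:
f = 2Ω sin φ = 2 × 7.29×10⁻⁵ × sin 57° = 1.22×10⁻⁴ s⁻¹
Wind speed in SI: 38.9 knots = 20.0 m/s
Geostrophic balance rearranged: |∂P/∂n| = f ρ V_g
|∂P/∂n| = 1.22×10⁻⁴ × 1.06 × 20.0 = 2.59×10⁻³ Pa/m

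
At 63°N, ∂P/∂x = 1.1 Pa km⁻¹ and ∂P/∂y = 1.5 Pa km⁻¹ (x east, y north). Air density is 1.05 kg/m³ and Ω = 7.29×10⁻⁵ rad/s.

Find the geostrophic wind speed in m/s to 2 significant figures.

14 m/s

Coriolis parameter at 63°N:
f = 2Ω sin φ = 2 × 7.29×10⁻⁵ × sin 63° = 1.30×10⁻⁴ s⁻¹
Component geostrophic relations (x east, y north):
u_g = −(1/(fρ)) ∂P/∂y,  v_g = (1/(fρ)) ∂P/∂x
u_g = −(1.5×10⁻³)/(1.30×10⁻⁴ × 1.05) = −11.0 m/s;  v_g = (1.1×10⁻³)/(1.30×10⁻⁴ × 1.05) = 8.06 m/s
|V_g| = √(u_g² + v_g²) = 13.6 m/s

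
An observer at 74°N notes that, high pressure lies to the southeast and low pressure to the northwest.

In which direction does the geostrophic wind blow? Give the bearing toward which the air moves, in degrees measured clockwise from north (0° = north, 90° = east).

045°

The pressure-gradient force points toward the northwest (bearing 315°).
Geostrophic balance: in the Northern Hemisphere the Coriolis force deflects motion to the right, so the geostrophic wind blows 90° to the right of the pressure-gradient force (low pressure on the left).
Rotating 315° by 90° clockwise gives 045° — the wind blows toward the northeast.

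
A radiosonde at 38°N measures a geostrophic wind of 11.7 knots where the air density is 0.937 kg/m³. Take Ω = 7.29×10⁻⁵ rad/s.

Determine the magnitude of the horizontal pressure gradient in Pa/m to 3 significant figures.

Coriolis parameter at 38°N:
f = 2Ω sin φ = 2 × 7.29×10⁻⁵ × sin 38° = 8.98×10⁻⁵ s⁻¹
Wind speed in SI: 11.7 knots = 6.02 m/s
Geostrophic balance rearranged: |∂P/∂n| = f ρ V_g
|∂P/∂n| = 8.98×10⁻⁵ × 0.937 × 6.02 = 5.06×10⁻⁴ Pa/m

5.06×10⁻⁴ Pa/m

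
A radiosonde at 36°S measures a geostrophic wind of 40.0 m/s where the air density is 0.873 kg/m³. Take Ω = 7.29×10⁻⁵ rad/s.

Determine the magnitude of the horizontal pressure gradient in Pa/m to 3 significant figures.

Coriolis parameter at 36°S:
f = 2Ω sin φ = 2 × 7.29×10⁻⁵ × sin 36° = 8.57×10⁻⁵ s⁻¹
Geostrophic balance rearranged: |∂P/∂n| = f ρ V_g
|∂P/∂n| = 8.57×10⁻⁵ × 0.873 × 40.0 = 2.99×10⁻³ Pa/m

2.99×10⁻³ Pa/m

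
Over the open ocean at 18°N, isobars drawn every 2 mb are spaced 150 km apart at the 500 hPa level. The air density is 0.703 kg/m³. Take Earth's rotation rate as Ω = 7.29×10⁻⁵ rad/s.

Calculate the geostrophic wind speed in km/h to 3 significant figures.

152 km/h

Coriolis parameter at 18°N:
f = 2Ω sin φ = 2 × 7.29×10⁻⁵ × sin 18° = 4.51×10⁻⁵ s⁻¹
Pressure gradient: |∂P/∂n| = 200 Pa / 150000 m = 1.33×10⁻³ Pa/m
Geostrophic balance (pressure-gradient force = Coriolis force):
V_g = (1/(fρ)) |∂P/∂n| = 1.33×10⁻³ / (4.51×10⁻⁵ × 0.703) = 42.1 m/s
Converting: 42.1 m/s × 3.6 = 152 km/h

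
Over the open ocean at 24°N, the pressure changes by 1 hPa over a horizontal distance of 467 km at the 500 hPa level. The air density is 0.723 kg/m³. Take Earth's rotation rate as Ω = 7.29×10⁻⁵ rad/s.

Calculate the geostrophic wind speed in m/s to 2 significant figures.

5.0 m/s

Coriolis parameter at 24°N:
f = 2Ω sin φ = 2 × 7.29×10⁻⁵ × sin 24° = 5.93×10⁻⁵ s⁻¹
Pressure gradient: |∂P/∂n| = 100 Pa / 467000 m = 2.14×10⁻⁴ Pa/m
Geostrophic balance (pressure-gradient force = Coriolis force):
V_g = (1/(fρ)) |∂P/∂n| = 2.14×10⁻⁴ / (5.93×10⁻⁵ × 0.723) = 4.99 m/s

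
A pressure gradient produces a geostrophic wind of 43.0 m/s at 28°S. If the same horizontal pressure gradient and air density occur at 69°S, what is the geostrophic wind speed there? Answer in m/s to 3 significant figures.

With the same pressure gradient and density, V_g ∝ 1/f ∝ 1/sin φ.
V₂ = V₁ · sin φ₁ / sin φ₂ = 43.0 × sin 28° / sin 69°
V₂ = 43.0 × 0.4695/0.9336 = 21.6 m/s

21.6 m/s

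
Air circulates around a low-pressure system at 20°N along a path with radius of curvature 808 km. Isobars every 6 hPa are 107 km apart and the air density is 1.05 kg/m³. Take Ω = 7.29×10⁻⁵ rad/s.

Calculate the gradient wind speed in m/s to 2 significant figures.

Coriolis parameter at 20°N:
f = 2Ω sin φ = 2 × 7.29×10⁻⁵ × sin 20° = 4.99×10⁻⁵ s⁻¹
Pressure gradient: |∂P/∂n| = 600 Pa / 107000 m = 5.61×10⁻³ Pa/m
Geostrophic speed: V_g = |∂P/∂n|/(fρ) = 5.61×10⁻³/(4.99×10⁻⁵ × 1.05) = 107 m/s
Around a low, centrifugal force acts outward with Coriolis, so pressure-gradient force balances both:
(1/ρ)|∂P/∂n| = fV + V²/R  →  V² + fR·V − fR·V_g = 0
With fR = 4.99×10⁻⁵ × 808×10³ m = 40.3 m/s:
V = [−fR + √((fR)² + 4 fR V_g)]/2 = [−40.3 + √(40.3² + 4×40.3×107)]/2 = 48.6 m/s
Subgeostrophic (V < V_g = 107 m/s), as expected around a low.

49 m/s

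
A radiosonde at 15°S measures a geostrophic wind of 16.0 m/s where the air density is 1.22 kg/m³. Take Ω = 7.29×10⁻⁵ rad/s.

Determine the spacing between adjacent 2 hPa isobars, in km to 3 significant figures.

272 km

Coriolis parameter at 15°S:
f = 2Ω sin φ = 2 × 7.29×10⁻⁵ × sin 15° = 3.77×10⁻⁵ s⁻¹
Geostrophic balance rearranged: |∂P/∂n| = f ρ V_g
|∂P/∂n| = 3.77×10⁻⁵ × 1.22 × 16.0 = 7.37×10⁻⁴ Pa/m
Isobar spacing: Δn = ΔP/|∂P/∂n| = 200 Pa / 7.37×10⁻⁴ Pa/m = 271517 m ≈ 272 km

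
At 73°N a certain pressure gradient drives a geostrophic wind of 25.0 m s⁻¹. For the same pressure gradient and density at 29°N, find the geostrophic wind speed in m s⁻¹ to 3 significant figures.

With the same pressure gradient and density, V_g ∝ 1/f ∝ 1/sin φ.
V₂ = V₁ · sin φ₁ / sin φ₂ = 25.0 × sin 73° / sin 29°
V₂ = 25.0 × 0.9563/0.4848 = 49.3 m s⁻¹

49.3 m s⁻¹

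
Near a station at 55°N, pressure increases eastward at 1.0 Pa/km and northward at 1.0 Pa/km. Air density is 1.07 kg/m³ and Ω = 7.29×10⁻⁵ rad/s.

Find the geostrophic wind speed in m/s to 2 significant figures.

11 m/s

Coriolis parameter at 55°N:
f = 2Ω sin φ = 2 × 7.29×10⁻⁵ × sin 55° = 1.19×10⁻⁴ s⁻¹
Component geostrophic relations (x east, y north):
u_g = −(1/(fρ)) ∂P/∂y,  v_g = (1/(fρ)) ∂P/∂x
u_g = −(1.0×10⁻³)/(1.19×10⁻⁴ × 1.07) = −7.83 m/s;  v_g = (1.0×10⁻³)/(1.19×10⁻⁴ × 1.07) = 7.83 m/s
|V_g| = √(u_g² + v_g²) = 11.1 m/s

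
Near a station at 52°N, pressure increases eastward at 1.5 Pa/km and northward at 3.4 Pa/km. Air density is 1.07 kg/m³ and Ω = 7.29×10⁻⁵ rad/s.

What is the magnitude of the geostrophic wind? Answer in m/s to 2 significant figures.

30 m/s

Coriolis parameter at 52°N:
f = 2Ω sin φ = 2 × 7.29×10⁻⁵ × sin 52° = 1.15×10⁻⁴ s⁻¹
Component geostrophic relations (x east, y north):
u_g = −(1/(fρ)) ∂P/∂y,  v_g = (1/(fρ)) ∂P/∂x
u_g = −(3.4×10⁻³)/(1.15×10⁻⁴ × 1.07) = −27.7 m/s;  v_g = (1.5×10⁻³)/(1.15×10⁻⁴ × 1.07) = 12.2 m/s
|V_g| = √(u_g² + v_g²) = 30.2 m/s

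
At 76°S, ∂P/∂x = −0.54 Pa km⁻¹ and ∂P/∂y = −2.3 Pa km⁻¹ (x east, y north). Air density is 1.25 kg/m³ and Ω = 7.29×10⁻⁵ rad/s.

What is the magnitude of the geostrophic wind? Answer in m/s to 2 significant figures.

13 m/s

Coriolis parameter at 76°S:
f = 2Ω sin φ = 2 × 7.29×10⁻⁵ × sin 76° = 1.41×10⁻⁴ s⁻¹
In the Southern Hemisphere f is negative: f = −1.41×10⁻⁴ s⁻¹.
Component geostrophic relations (x east, y north):
u_g = −(1/(fρ)) ∂P/∂y,  v_g = (1/(fρ)) ∂P/∂x
u_g = −(−2.3×10⁻³)/(−1.41×10⁻⁴ × 1.25) = −13.0 m/s;  v_g = (−0.54×10⁻³)/(−1.41×10⁻⁴ × 1.25) = 3.05 m/s
|V_g| = √(u_g² + v_g²) = 13.4 m/s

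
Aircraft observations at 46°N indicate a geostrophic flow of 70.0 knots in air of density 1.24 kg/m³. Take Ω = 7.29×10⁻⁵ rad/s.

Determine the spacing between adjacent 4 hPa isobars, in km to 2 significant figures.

85 km

Coriolis parameter at 46°N:
f = 2Ω sin φ = 2 × 7.29×10⁻⁵ × sin 46° = 1.05×10⁻⁴ s⁻¹
Wind speed in SI: 70.0 knots = 36.0 m/s
Geostrophic balance rearranged: |∂P/∂n| = f ρ V_g
|∂P/∂n| = 1.05×10⁻⁴ × 1.24 × 36.0 = 4.68×10⁻³ Pa/m
Isobar spacing: Δn = ΔP/|∂P/∂n| = 400 Pa / 4.68×10⁻³ Pa/m = 85410 m ≈ 85 km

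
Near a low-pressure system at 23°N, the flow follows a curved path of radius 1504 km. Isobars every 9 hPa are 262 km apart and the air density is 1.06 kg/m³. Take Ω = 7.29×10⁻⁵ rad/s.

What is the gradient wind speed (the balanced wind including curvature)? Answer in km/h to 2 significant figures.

Coriolis parameter at 23°N:
f = 2Ω sin φ = 2 × 7.29×10⁻⁵ × sin 23° = 5.70×10⁻⁵ s⁻¹
Pressure gradient: |∂P/∂n| = 900 Pa / 262000 m = 3.44×10⁻³ Pa/m
Geostrophic speed: V_g = |∂P/∂n|/(fρ) = 3.44×10⁻³/(5.70×10⁻⁵ × 1.06) = 56.9 m/s
Around a low, centrifugal force acts outward with Coriolis, so pressure-gradient force balances both:
(1/ρ)|∂P/∂n| = fV + V²/R  →  V² + fR·V − fR·V_g = 0
With fR = 5.70×10⁻⁵ × 1504×10³ m = 85.7 m/s:
V = [−fR + √((fR)² + 4 fR V_g)]/2 = [−85.7 + √(85.7² + 4×85.7×56.9)]/2 = 39.1 m/s
Subgeostrophic (V < V_g = 56.9 m/s), as expected around a low.
Converting: 39.1 m/s × 3.6 = 140 km/h

140 km/h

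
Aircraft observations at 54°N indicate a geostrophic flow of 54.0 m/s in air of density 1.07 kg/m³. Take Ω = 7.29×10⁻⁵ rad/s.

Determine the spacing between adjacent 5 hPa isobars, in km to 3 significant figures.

Coriolis parameter at 54°N:
f = 2Ω sin φ = 2 × 7.29×10⁻⁵ × sin 54° = 1.18×10⁻⁴ s⁻¹
Geostrophic balance rearranged: |∂P/∂n| = f ρ V_g
|∂P/∂n| = 1.18×10⁻⁴ × 1.07 × 54.0 = 6.82×10⁻³ Pa/m
Isobar spacing: Δn = ΔP/|∂P/∂n| = 500 Pa / 6.82×10⁻³ Pa/m = 73363 m ≈ 73.4 km

73.4 km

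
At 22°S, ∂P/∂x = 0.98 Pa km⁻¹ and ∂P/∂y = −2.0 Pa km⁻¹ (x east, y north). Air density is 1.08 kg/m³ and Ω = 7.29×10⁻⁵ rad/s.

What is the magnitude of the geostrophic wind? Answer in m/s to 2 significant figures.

Coriolis parameter at 22°S:
f = 2Ω sin φ = 2 × 7.29×10⁻⁵ × sin 22° = 5.46×10⁻⁵ s⁻¹
In the Southern Hemisphere f is negative: f = −5.46×10⁻⁵ s⁻¹.
Component geostrophic relations (x east, y north):
u_g = −(1/(fρ)) ∂P/∂y,  v_g = (1/(fρ)) ∂P/∂x
u_g = −(−2.0×10⁻³)/(−5.46×10⁻⁵ × 1.08) = −33.9 m/s;  v_g = (0.98×10⁻³)/(−5.46×10⁻⁵ × 1.08) = −16.6 m/s
|V_g| = √(u_g² + v_g²) = 37.8 m/s

38 m/s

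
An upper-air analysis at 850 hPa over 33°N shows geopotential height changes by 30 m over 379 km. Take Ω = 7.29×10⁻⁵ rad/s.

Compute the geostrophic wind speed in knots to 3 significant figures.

Coriolis parameter at 33°N:
f = 2Ω sin φ = 2 × 7.29×10⁻⁵ × sin 33° = 7.94×10⁻⁵ s⁻¹
Height gradient: |∂Z/∂n| = 30 m / 379000 m = 7.92×10⁻⁵
On a pressure surface, geostrophic balance gives V_g = (g/f)|∂Z/∂n|:
V_g = 9.81 × 7.92×10⁻⁵ / 7.94×10⁻⁵ = 9.78 m/s
Converting: 9.78 m/s × 1.944 = 19.0 knots

19.0 knots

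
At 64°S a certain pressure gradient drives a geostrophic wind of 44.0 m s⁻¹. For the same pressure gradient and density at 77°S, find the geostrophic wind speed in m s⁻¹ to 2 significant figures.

With the same pressure gradient and density, V_g ∝ 1/f ∝ 1/sin φ.
V₂ = V₁ · sin φ₁ / sin φ₂ = 44.0 × sin 64° / sin 77°
V₂ = 44.0 × 0.8988/0.9744 = 41 m s⁻¹

41 m s⁻¹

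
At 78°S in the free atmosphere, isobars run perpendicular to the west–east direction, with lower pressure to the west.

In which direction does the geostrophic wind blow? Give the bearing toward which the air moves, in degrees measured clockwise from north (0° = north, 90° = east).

180°

The pressure-gradient force points toward the west (bearing 270°).
Geostrophic balance: in the Southern Hemisphere the Coriolis force deflects motion to the left, so the geostrophic wind blows 90° to the left of the pressure-gradient force (low pressure on the right).
Rotating 270° by 90° counterclockwise gives 180° — the wind blows toward the south.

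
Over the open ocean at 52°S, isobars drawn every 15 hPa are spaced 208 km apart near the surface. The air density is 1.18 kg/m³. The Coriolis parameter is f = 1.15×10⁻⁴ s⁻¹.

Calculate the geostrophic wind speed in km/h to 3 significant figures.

Pressure gradient: |∂P/∂n| = 1500 Pa / 208000 m = 7.21×10⁻³ Pa/m
Geostrophic balance (pressure-gradient force = Coriolis force):
V_g = (1/(fρ)) |∂P/∂n| = 7.21×10⁻³ / (1.15×10⁻⁴ × 1.18) = 53.1 m/s
Converting: 53.1 m/s × 3.6 = 191 km/h

191 km/h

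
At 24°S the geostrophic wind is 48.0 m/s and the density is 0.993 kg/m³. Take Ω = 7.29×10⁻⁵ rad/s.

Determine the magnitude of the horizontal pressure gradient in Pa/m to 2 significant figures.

2.8×10⁻³ Pa/m

Coriolis parameter at 24°S:
f = 2Ω sin φ = 2 × 7.29×10⁻⁵ × sin 24° = 5.93×10⁻⁵ s⁻¹
Geostrophic balance rearranged: |∂P/∂n| = f ρ V_g
|∂P/∂n| = 5.93×10⁻⁵ × 0.993 × 48.0 = 2.83×10⁻³ Pa/m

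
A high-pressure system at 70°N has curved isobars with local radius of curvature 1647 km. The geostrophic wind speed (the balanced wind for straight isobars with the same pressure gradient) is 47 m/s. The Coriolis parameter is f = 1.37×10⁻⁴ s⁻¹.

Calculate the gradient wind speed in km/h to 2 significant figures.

Around a high, pressure-gradient force acts outward with centrifugal, so Coriolis balances both:
fV = (1/ρ)|∂P/∂n| + V²/R  →  V² − fR·V + fR·V_g = 0
With fR = 1.37×10⁻⁴ × 1647×10³ m = 226 m/s:
V = [fR − √((fR)² − 4 fR V_g)]/2 = [226 − √(226² − 4×226×47)]/2 = 66.7 m/s
Supergeostrophic (V > V_g = 47 m/s), as expected around a high.
Converting: 66.7 m/s × 3.6 = 240 km/h

240 km/h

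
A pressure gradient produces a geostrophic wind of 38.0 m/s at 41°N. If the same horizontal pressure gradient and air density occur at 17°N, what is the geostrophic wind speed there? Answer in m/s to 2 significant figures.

85 m/s

With the same pressure gradient and density, V_g ∝ 1/f ∝ 1/sin φ.
V₂ = V₁ · sin φ₁ / sin φ₂ = 38.0 × sin 41° / sin 17°
V₂ = 38.0 × 0.6561/0.2924 = 85 m/s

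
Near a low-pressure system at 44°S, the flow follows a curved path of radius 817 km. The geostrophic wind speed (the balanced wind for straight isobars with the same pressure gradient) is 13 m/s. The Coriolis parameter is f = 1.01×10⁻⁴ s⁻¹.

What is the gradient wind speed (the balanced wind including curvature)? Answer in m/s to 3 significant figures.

11.4 m/s

Around a low, centrifugal force acts outward with Coriolis, so pressure-gradient force balances both:
(1/ρ)|∂P/∂n| = fV + V²/R  →  V² + fR·V − fR·V_g = 0
With fR = 1.01×10⁻⁴ × 817×10³ m = 82.5 m/s:
V = [−fR + √((fR)² + 4 fR V_g)]/2 = [−82.5 + √(82.5² + 4×82.5×13)]/2 = 11.4 m/s
Subgeostrophic (V < V_g = 13 m/s), as expected around a low.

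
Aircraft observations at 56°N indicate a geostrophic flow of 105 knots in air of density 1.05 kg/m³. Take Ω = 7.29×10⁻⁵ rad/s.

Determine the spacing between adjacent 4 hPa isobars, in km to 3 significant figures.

58.3 km

Coriolis parameter at 56°N:
f = 2Ω sin φ = 2 × 7.29×10⁻⁵ × sin 56° = 1.21×10⁻⁴ s⁻¹
Wind speed in SI: 105 knots = 54.0 m/s
Geostrophic balance rearranged: |∂P/∂n| = f ρ V_g
|∂P/∂n| = 1.21×10⁻⁴ × 1.05 × 54.0 = 6.86×10⁻³ Pa/m
Isobar spacing: Δn = ΔP/|∂P/∂n| = 400 Pa / 6.86×10⁻³ Pa/m = 58346 m ≈ 58.3 km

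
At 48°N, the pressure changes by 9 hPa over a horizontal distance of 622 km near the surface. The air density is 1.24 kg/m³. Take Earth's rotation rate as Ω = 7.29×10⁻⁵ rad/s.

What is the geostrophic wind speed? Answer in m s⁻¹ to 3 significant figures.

10.8 m s⁻¹

Coriolis parameter at 48°N:
f = 2Ω sin φ = 2 × 7.29×10⁻⁵ × sin 48° = 1.08×10⁻⁴ s⁻¹
Pressure gradient: |∂P/∂n| = 900 Pa / 622000 m = 1.45×10⁻³ Pa/m
Geostrophic balance (pressure-gradient force = Coriolis force):
V_g = (1/(fρ)) |∂P/∂n| = 1.45×10⁻³ / (1.08×10⁻⁴ × 1.24) = 10.8 m/s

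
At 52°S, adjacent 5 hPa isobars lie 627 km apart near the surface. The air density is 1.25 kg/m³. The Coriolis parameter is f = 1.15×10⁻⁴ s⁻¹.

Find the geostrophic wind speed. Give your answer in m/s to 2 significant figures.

Pressure gradient: |∂P/∂n| = 500 Pa / 627000 m = 7.97×10⁻⁴ Pa/m
Geostrophic balance (pressure-gradient force = Coriolis force):
V_g = (1/(fρ)) |∂P/∂n| = 7.97×10⁻⁴ / (1.15×10⁻⁴ × 1.25) = 5.55 m/s

5.5 m/s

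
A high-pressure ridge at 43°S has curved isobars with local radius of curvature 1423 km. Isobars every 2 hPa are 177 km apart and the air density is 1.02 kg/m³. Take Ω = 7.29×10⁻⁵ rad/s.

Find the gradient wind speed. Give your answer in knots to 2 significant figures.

Coriolis parameter at 43°S:
f = 2Ω sin φ = 2 × 7.29×10⁻⁵ × sin 43° = 9.94×10⁻⁵ s⁻¹
Pressure gradient: |∂P/∂n| = 200 Pa / 177000 m = 1.13×10⁻³ Pa/m
Geostrophic speed: V_g = |∂P/∂n|/(fρ) = 1.13×10⁻³/(9.94×10⁻⁵ × 1.02) = 11.1 m/s
Around a high, pressure-gradient force acts outward with centrifugal, so Coriolis balances both:
fV = (1/ρ)|∂P/∂n| + V²/R  →  V² − fR·V + fR·V_g = 0
With fR = 9.94×10⁻⁵ × 1423×10³ m = 141 m/s:
V = [fR − √((fR)² − 4 fR V_g)]/2 = [141 − √(141² − 4×141×11.1)]/2 = 12.2 m/s
Supergeostrophic (V > V_g = 11.1 m/s), as expected around a high.
Converting: 12.2 m/s × 1.944 = 24 knots

24 knots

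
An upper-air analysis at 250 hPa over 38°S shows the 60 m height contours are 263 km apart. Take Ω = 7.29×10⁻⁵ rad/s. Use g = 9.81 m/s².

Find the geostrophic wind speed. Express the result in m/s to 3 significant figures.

Coriolis parameter at 38°S:
f = 2Ω sin φ = 2 × 7.29×10⁻⁵ × sin 38° = 8.98×10⁻⁵ s⁻¹
Height gradient: |∂Z/∂n| = 60 m / 263000 m = 2.28×10⁻⁴
On a pressure surface, geostrophic balance gives V_g = (g/f)|∂Z/∂n|:
V_g = 9.81 × 2.28×10⁻⁴ / 8.98×10⁻⁵ = 24.9 m/s

24.9 m/s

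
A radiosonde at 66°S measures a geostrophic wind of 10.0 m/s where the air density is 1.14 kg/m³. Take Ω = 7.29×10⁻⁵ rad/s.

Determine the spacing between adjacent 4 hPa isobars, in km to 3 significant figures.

263 km

Coriolis parameter at 66°S:
f = 2Ω sin φ = 2 × 7.29×10⁻⁵ × sin 66° = 1.33×10⁻⁴ s⁻¹
Geostrophic balance rearranged: |∂P/∂n| = f ρ V_g
|∂P/∂n| = 1.33×10⁻⁴ × 1.14 × 10.0 = 1.52×10⁻³ Pa/m
Isobar spacing: Δn = ΔP/|∂P/∂n| = 400 Pa / 1.52×10⁻³ Pa/m = 263431 m ≈ 263 km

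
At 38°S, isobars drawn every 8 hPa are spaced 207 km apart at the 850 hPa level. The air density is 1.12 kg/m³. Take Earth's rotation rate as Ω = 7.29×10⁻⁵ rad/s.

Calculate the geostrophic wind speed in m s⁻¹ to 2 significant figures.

Coriolis parameter at 38°S:
f = 2Ω sin φ = 2 × 7.29×10⁻⁵ × sin 38° = 8.98×10⁻⁵ s⁻¹
Pressure gradient: |∂P/∂n| = 800 Pa / 207000 m = 3.86×10⁻³ Pa/m
Geostrophic balance (pressure-gradient force = Coriolis force):
V_g = (1/(fρ)) |∂P/∂n| = 3.86×10⁻³ / (8.98×10⁻⁵ × 1.12) = 38.4 m/s

38 m s⁻¹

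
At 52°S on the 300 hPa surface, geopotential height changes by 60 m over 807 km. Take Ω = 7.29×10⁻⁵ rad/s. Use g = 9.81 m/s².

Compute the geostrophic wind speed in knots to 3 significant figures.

Coriolis parameter at 52°S:
f = 2Ω sin φ = 2 × 7.29×10⁻⁵ × sin 52° = 1.15×10⁻⁴ s⁻¹
Height gradient: |∂Z/∂n| = 60 m / 807000 m = 7.43×10⁻⁵
On a pressure surface, geostrophic balance gives V_g = (g/f)|∂Z/∂n|:
V_g = 9.81 × 7.43×10⁻⁵ / 1.15×10⁻⁴ = 6.35 m/s
Converting: 6.35 m/s × 1.944 = 12.3 knots

12.3 knots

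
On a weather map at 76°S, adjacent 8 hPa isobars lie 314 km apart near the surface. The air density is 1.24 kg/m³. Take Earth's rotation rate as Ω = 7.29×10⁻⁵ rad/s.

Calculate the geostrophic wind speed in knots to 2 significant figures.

28 knots

Coriolis parameter at 76°S:
f = 2Ω sin φ = 2 × 7.29×10⁻⁵ × sin 76° = 1.41×10⁻⁴ s⁻¹
Pressure gradient: |∂P/∂n| = 800 Pa / 314000 m = 2.55×10⁻³ Pa/m
Geostrophic balance (pressure-gradient force = Coriolis force):
V_g = (1/(fρ)) |∂P/∂n| = 2.55×10⁻³ / (1.41×10⁻⁴ × 1.24) = 14.5 m/s
Converting: 14.5 m/s × 1.944 = 28 knots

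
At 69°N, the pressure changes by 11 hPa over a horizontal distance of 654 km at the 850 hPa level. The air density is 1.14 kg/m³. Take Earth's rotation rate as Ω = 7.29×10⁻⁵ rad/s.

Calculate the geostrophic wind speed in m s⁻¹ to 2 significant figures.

Coriolis parameter at 69°N:
f = 2Ω sin φ = 2 × 7.29×10⁻⁵ × sin 69° = 1.36×10⁻⁴ s⁻¹
Pressure gradient: |∂P/∂n| = 1100 Pa / 654000 m = 1.68×10⁻³ Pa/m
Geostrophic balance (pressure-gradient force = Coriolis force):
V_g = (1/(fρ)) |∂P/∂n| = 1.68×10⁻³ / (1.36×10⁻⁴ × 1.14) = 10.8 m/s

11 m s⁻¹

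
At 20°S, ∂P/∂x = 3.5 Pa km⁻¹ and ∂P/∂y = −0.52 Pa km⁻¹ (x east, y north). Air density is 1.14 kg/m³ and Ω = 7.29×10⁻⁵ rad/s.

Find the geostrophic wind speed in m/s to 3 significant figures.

Coriolis parameter at 20°S:
f = 2Ω sin φ = 2 × 7.29×10⁻⁵ × sin 20° = 4.99×10⁻⁵ s⁻¹
In the Southern Hemisphere f is negative: f = −4.99×10⁻⁵ s⁻¹.
Component geostrophic relations (x east, y north):
u_g = −(1/(fρ)) ∂P/∂y,  v_g = (1/(fρ)) ∂P/∂x
u_g = −(−0.52×10⁻³)/(−4.99×10⁻⁵ × 1.14) = −9.15 m/s;  v_g = (3.5×10⁻³)/(−4.99×10⁻⁵ × 1.14) = −61.6 m/s
|V_g| = √(u_g² + v_g²) = 62.2 m/s

62.2 m/s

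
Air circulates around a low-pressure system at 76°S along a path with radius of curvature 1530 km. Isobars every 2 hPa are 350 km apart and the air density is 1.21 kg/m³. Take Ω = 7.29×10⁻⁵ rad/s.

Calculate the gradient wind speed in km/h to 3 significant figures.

11.8 km/h

Coriolis parameter at 76°S:
f = 2Ω sin φ = 2 × 7.29×10⁻⁵ × sin 76° = 1.41×10⁻⁴ s⁻¹
Pressure gradient: |∂P/∂n| = 200 Pa / 350000 m = 5.71×10⁻⁴ Pa/m
Geostrophic speed: V_g = |∂P/∂n|/(fρ) = 5.71×10⁻⁴/(1.41×10⁻⁴ × 1.21) = 3.34 m/s
Around a low, centrifugal force acts outward with Coriolis, so pressure-gradient force balances both:
(1/ρ)|∂P/∂n| = fV + V²/R  →  V² + fR·V − fR·V_g = 0
With fR = 1.41×10⁻⁴ × 1530×10³ m = 216 m/s:
V = [−fR + √((fR)² + 4 fR V_g)]/2 = [−216 + √(216² + 4×216×3.34)]/2 = 3.29 m/s
Subgeostrophic (V < V_g = 3.34 m/s), as expected around a low.
Converting: 3.29 m/s × 3.6 = 11.8 km/h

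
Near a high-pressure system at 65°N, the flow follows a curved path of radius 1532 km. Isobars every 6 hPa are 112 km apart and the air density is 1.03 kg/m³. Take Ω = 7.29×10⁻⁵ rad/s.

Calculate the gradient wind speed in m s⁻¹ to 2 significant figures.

Coriolis parameter at 65°N:
f = 2Ω sin φ = 2 × 7.29×10⁻⁵ × sin 65° = 1.32×10⁻⁴ s⁻¹
Pressure gradient: |∂P/∂n| = 600 Pa / 112000 m = 5.36×10⁻³ Pa/m
Geostrophic speed: V_g = |∂P/∂n|/(fρ) = 5.36×10⁻³/(1.32×10⁻⁴ × 1.03) = 39.4 m/s
Around a high, pressure-gradient force acts outward with centrifugal, so Coriolis balances both:
fV = (1/ρ)|∂P/∂n| + V²/R  →  V² − fR·V + fR·V_g = 0
With fR = 1.32×10⁻⁴ × 1532×10³ m = 202 m/s:
V = [fR − √((fR)² − 4 fR V_g)]/2 = [202 − √(202² − 4×202×39.4)]/2 = 53.5 m/s
Supergeostrophic (V > V_g = 39.4 m/s), as expected around a high.

53 m s⁻¹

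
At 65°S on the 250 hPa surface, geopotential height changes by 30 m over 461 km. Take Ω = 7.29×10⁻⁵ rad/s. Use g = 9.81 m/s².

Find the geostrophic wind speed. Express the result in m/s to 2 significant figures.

4.8 m/s

Coriolis parameter at 65°S:
f = 2Ω sin φ = 2 × 7.29×10⁻⁵ × sin 65° = 1.32×10⁻⁴ s⁻¹
Height gradient: |∂Z/∂n| = 30 m / 461000 m = 6.51×10⁻⁵
On a pressure surface, geostrophic balance gives V_g = (g/f)|∂Z/∂n|:
V_g = 9.81 × 6.51×10⁻⁵ / 1.32×10⁻⁴ = 4.83 m/s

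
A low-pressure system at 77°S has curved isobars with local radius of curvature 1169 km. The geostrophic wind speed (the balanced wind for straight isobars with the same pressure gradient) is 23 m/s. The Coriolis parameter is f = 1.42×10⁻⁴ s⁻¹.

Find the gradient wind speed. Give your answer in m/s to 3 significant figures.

20.5 m/s

Around a low, centrifugal force acts outward with Coriolis, so pressure-gradient force balances both:
(1/ρ)|∂P/∂n| = fV + V²/R  →  V² + fR·V − fR·V_g = 0
With fR = 1.42×10⁻⁴ × 1169×10³ m = 166 m/s:
V = [−fR + √((fR)² + 4 fR V_g)]/2 = [−166 + √(166² + 4×166×23)]/2 = 20.5 m/s
Subgeostrophic (V < V_g = 23 m/s), as expected around a low.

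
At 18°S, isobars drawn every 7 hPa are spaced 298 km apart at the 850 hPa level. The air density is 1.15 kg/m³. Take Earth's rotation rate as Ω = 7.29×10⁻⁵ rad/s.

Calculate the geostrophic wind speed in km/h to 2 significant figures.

160 km/h

Coriolis parameter at 18°S:
f = 2Ω sin φ = 2 × 7.29×10⁻⁵ × sin 18° = 4.51×10⁻⁵ s⁻¹
Pressure gradient: |∂P/∂n| = 700 Pa / 298000 m = 2.35×10⁻³ Pa/m
Geostrophic balance (pressure-gradient force = Coriolis force):
V_g = (1/(fρ)) |∂P/∂n| = 2.35×10⁻³ / (4.51×10⁻⁵ × 1.15) = 45.3 m/s
Converting: 45.3 m/s × 3.6 = 160 km/h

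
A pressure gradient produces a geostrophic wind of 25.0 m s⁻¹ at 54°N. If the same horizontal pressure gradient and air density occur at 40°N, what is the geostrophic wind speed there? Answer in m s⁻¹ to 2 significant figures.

With the same pressure gradient and density, V_g ∝ 1/f ∝ 1/sin φ.
V₂ = V₁ · sin φ₁ / sin φ₂ = 25.0 × sin 54° / sin 40°
V₂ = 25.0 × 0.8090/0.6428 = 31 m s⁻¹

31 m s⁻¹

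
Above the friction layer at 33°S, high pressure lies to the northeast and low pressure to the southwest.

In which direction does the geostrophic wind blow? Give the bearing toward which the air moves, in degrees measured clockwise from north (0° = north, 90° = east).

The pressure-gradient force points toward the southwest (bearing 225°).
Geostrophic balance: in the Southern Hemisphere the Coriolis force deflects motion to the left, so the geostrophic wind blows 90° to the left of the pressure-gradient force (low pressure on the right).
Rotating 225° by 90° counterclockwise gives 135° — the wind blows toward the southeast.

135°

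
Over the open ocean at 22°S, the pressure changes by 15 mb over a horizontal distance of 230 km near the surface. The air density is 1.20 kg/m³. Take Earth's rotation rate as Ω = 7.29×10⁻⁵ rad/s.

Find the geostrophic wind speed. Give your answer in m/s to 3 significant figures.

99.5 m/s

Coriolis parameter at 22°S:
f = 2Ω sin φ = 2 × 7.29×10⁻⁵ × sin 22° = 5.46×10⁻⁵ s⁻¹
Pressure gradient: |∂P/∂n| = 1500 Pa / 230000 m = 6.52×10⁻³ Pa/m
Geostrophic balance (pressure-gradient force = Coriolis force):
V_g = (1/(fρ)) |∂P/∂n| = 6.52×10⁻³ / (5.46×10⁻⁵ × 1.20) = 99.5 m/s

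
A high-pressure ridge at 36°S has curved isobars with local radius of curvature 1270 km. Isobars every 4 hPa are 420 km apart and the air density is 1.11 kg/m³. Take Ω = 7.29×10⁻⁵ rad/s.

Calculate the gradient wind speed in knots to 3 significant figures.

21.7 knots

Coriolis parameter at 36°S:
f = 2Ω sin φ = 2 × 7.29×10⁻⁵ × sin 36° = 8.57×10⁻⁵ s⁻¹
Pressure gradient: |∂P/∂n| = 400 Pa / 420000 m = 9.52×10⁻⁴ Pa/m
Geostrophic speed: V_g = |∂P/∂n|/(fρ) = 9.52×10⁻⁴/(8.57×10⁻⁵ × 1.11) = 10.0 m/s
Around a high, pressure-gradient force acts outward with centrifugal, so Coriolis balances both:
fV = (1/ρ)|∂P/∂n| + V²/R  →  V² − fR·V + fR·V_g = 0
With fR = 8.57×10⁻⁵ × 1270×10³ m = 109 m/s:
V = [fR − √((fR)² − 4 fR V_g)]/2 = [109 − √(109² − 4×109×10)]/2 = 11.2 m/s
Supergeostrophic (V > V_g = 10 m/s), as expected around a high.
Converting: 11.2 m/s × 1.944 = 21.7 knots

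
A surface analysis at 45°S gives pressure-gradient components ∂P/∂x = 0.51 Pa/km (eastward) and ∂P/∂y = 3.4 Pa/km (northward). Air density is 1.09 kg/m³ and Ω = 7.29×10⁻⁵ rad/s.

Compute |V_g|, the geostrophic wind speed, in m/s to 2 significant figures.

Coriolis parameter at 45°S:
f = 2Ω sin φ = 2 × 7.29×10⁻⁵ × sin 45° = 1.03×10⁻⁴ s⁻¹
In the Southern Hemisphere f is negative: f = −1.03×10⁻⁴ s⁻¹.
Component geostrophic relations (x east, y north):
u_g = −(1/(fρ)) ∂P/∂y,  v_g = (1/(fρ)) ∂P/∂x
u_g = −(3.4×10⁻³)/(−1.03×10⁻⁴ × 1.09) = 30.3 m/s;  v_g = (0.51×10⁻³)/(−1.03×10⁻⁴ × 1.09) = −4.54 m/s
|V_g| = √(u_g² + v_g²) = 30.6 m/s

31 m/s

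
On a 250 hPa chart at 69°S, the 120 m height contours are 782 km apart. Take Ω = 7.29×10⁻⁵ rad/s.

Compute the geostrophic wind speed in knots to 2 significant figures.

21 knots

Coriolis parameter at 69°S:
f = 2Ω sin φ = 2 × 7.29×10⁻⁵ × sin 69° = 1.36×10⁻⁴ s⁻¹
Height gradient: |∂Z/∂n| = 120 m / 782000 m = 1.53×10⁻⁴
On a pressure surface, geostrophic balance gives V_g = (g/f)|∂Z/∂n|:
V_g = 9.81 × 1.53×10⁻⁴ / 1.36×10⁻⁴ = 11.1 m/s
Converting: 11.1 m/s × 1.944 = 21 knots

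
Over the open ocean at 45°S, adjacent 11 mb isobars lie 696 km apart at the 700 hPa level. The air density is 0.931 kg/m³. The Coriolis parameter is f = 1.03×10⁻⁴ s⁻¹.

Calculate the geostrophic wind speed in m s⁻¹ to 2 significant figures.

16 m s⁻¹

Pressure gradient: |∂P/∂n| = 1100 Pa / 696000 m = 1.58×10⁻³ Pa/m
Geostrophic balance (pressure-gradient force = Coriolis force):
V_g = (1/(fρ)) |∂P/∂n| = 1.58×10⁻³ / (1.03×10⁻⁴ × 0.931) = 16.5 m/s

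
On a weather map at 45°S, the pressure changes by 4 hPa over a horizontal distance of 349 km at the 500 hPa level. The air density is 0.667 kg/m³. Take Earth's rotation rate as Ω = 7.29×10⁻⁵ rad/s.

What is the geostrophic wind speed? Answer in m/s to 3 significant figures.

Coriolis parameter at 45°S:
f = 2Ω sin φ = 2 × 7.29×10⁻⁵ × sin 45° = 1.03×10⁻⁴ s⁻¹
Pressure gradient: |∂P/∂n| = 400 Pa / 349000 m = 1.15×10⁻³ Pa/m
Geostrophic balance (pressure-gradient force = Coriolis force):
V_g = (1/(fρ)) |∂P/∂n| = 1.15×10⁻³ / (1.03×10⁻⁴ × 0.667) = 16.7 m/s

16.7 m/s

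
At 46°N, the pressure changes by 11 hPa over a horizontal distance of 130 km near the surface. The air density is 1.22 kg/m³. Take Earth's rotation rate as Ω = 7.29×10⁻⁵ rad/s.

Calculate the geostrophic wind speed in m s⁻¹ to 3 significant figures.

Coriolis parameter at 46°N:
f = 2Ω sin φ = 2 × 7.29×10⁻⁵ × sin 46° = 1.05×10⁻⁴ s⁻¹
Pressure gradient: |∂P/∂n| = 1100 Pa / 130000 m = 8.46×10⁻³ Pa/m
Geostrophic balance (pressure-gradient force = Coriolis force):
V_g = (1/(fρ)) |∂P/∂n| = 8.46×10⁻³ / (1.05×10⁻⁴ × 1.22) = 66.1 m/s

66.1 m s⁻¹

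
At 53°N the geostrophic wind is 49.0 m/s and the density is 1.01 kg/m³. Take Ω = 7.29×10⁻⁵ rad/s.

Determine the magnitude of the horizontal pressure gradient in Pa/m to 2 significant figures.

5.8×10⁻³ Pa/m

Coriolis parameter at 53°N:
f = 2Ω sin φ = 2 × 7.29×10⁻⁵ × sin 53° = 1.16×10⁻⁴ s⁻¹
Geostrophic balance rearranged: |∂P/∂n| = f ρ V_g
|∂P/∂n| = 1.16×10⁻⁴ × 1.01 × 49.0 = 5.76×10⁻³ Pa/m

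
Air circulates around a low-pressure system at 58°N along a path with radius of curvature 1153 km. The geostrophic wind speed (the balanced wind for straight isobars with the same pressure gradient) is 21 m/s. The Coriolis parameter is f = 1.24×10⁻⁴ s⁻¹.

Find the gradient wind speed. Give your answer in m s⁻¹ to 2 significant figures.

19 m s⁻¹

Around a low, centrifugal force acts outward with Coriolis, so pressure-gradient force balances both:
(1/ρ)|∂P/∂n| = fV + V²/R  →  V² + fR·V − fR·V_g = 0
With fR = 1.24×10⁻⁴ × 1153×10³ m = 143 m/s:
V = [−fR + √((fR)² + 4 fR V_g)]/2 = [−143 + √(143² + 4×143×21)]/2 = 18.6 m/s
Subgeostrophic (V < V_g = 21 m/s), as expected around a low.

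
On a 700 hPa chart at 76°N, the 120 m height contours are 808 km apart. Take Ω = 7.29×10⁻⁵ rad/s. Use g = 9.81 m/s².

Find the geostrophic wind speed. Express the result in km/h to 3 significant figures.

Coriolis parameter at 76°N:
f = 2Ω sin φ = 2 × 7.29×10⁻⁵ × sin 76° = 1.41×10⁻⁴ s⁻¹
Height gradient: |∂Z/∂n| = 120 m / 808000 m = 1.49×10⁻⁴
On a pressure surface, geostrophic balance gives V_g = (g/f)|∂Z/∂n|:
V_g = 9.81 × 1.49×10⁻⁴ / 1.41×10⁻⁴ = 10.3 m/s
Converting: 10.3 m/s × 3.6 = 37.1 km/h

37.1 km/h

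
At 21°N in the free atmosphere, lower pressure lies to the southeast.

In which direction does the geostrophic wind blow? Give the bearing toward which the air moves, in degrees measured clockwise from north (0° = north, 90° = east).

The pressure-gradient force points toward the southeast (bearing 135°).
Geostrophic balance: in the Northern Hemisphere the Coriolis force deflects motion to the right, so the geostrophic wind blows 90° to the right of the pressure-gradient force (low pressure on the left).
Rotating 135° by 90° clockwise gives 225° — the wind blows toward the southwest.

225°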